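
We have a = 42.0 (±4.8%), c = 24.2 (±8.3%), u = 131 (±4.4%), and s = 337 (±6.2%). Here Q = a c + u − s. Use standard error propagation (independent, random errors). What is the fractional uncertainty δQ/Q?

Let p = a·c = 1020. δp/p = √((1·δa/a)² + (1·δc/c)²) = √(0.00230 + 0.00689) = 0.0959, so δp = 97.5.
Q = p + u − s: δQ = √(δp² + δu² + δs²) = √(9500 + 33.2 + 437) = 99.8
Q = 810, so δQ/Q = 99.8/810 = 0.123.

0.123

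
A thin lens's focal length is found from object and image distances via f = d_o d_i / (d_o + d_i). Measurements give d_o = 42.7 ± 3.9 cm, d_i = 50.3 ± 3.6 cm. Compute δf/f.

∂f/∂d_o = (d_i/(d_o+d_i))² = 0.293;  ∂f/∂d_i = (d_o/(d_o+d_i))² = 0.211
δf = √((∂f/∂d_o · δd_o)² + (∂f/∂d_i · δd_i)²) = √(1.30 + 0.576) = 1.37 cm
f = 23.1 cm, so δf/f = 1.37/23.1 = 0.0593.

0.0593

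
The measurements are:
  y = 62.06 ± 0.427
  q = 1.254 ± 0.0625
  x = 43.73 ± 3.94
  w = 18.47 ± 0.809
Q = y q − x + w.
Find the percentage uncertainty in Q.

Let p = y·q = 77.82. δp/p = √((1·δy/y)² + (1·δq/q)²) = √(4.73e-05 + 0.00248) = 0.0503, so δp = 3.92.
Q = p − x + w: δQ = √(δp² + δx² + δw²) = √(15.3 + 15.5 + 0.654) = 5.61
Q = 52.56, so δQ/Q = 5.61/52.56 = 0.107.

10.7%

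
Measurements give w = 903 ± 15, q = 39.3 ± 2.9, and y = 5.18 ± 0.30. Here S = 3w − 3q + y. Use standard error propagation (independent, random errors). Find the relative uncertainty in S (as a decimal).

0.0177

Absolute uncertainties add in quadrature for a linear combination:
  (3·δw)² = 2020;  (3·δq)² = 75.7;  (δy)² = 0.0900
δS = √(2100) = 45.8
S = 2600, so δS/S = 45.8/2600 = 0.0177.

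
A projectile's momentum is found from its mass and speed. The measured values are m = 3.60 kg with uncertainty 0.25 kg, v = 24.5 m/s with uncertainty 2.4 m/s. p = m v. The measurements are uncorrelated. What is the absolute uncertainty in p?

10.6 kg·m/s

For a monomial p ∝ m, v, fractional errors add in quadrature:
  (1·δm/m)² = (1×0.0694)² = 0.00482;  (1·δv/v)² = (1×0.0980)² = 0.00960
δp/p = √(0.0144) = 0.120
p = 88.2 kg·m/s, so δp = 0.120 × 88.2 = 10.6 kg·m/s.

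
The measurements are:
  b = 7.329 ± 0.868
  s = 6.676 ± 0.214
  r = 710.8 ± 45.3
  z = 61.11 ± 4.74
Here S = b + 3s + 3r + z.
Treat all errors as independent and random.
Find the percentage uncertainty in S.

6.12%

For a sum/difference, combine absolute errors in quadrature:
  (δb)² = 0.753;  (3·δs)² = 0.412;  (3·δr)² = 18500;  (δz)² = 22.5
δS = √(18500) = 136
S = 2221, so δS/S = 136/2221 = 0.0612.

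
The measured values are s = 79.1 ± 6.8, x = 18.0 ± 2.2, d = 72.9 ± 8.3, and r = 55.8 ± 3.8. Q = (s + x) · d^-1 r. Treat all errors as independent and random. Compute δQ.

11.3

Let u = s + x = 97.1. δu = √(δs² + δx²) = √(46.2 + 4.84) = 7.15, so δu/u = 0.0736.
Q is then a monomial in u, d, r:
δQ/Q = √((δu/u)² + (-1·δd/d)² + (1·δr/r)²) = √(0.00542 + 0.0130 + 0.00464) = 0.152
Q = 74.3, so δQ = 0.152 × 74.3 = 11.3.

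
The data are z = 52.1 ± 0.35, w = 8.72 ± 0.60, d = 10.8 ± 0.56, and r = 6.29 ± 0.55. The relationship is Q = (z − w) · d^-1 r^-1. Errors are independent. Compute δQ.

Let u = z − w = 43.4. δu = √(δz² + δw²) = √(0.122 + 0.360) = 0.695, so δu/u = 0.0160.
Q is then a monomial in u, d, r:
δQ/Q = √((δu/u)² + (-1·δd/d)² + (-1·δr/r)²) = √(0.000256 + 0.00269 + 0.00765) = 0.103
Q = 0.639, so δQ = 0.103 × 0.639 = 0.0657.

0.0657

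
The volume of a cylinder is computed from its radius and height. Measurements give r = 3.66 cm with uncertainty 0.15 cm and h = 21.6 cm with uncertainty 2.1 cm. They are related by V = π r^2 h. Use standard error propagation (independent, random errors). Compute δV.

Relative error in a monomial: (δV/V)² = Σ (nᵢ · δxᵢ/xᵢ)².
  (2·δr/r)² = (2×0.0410)² = 0.00672;  (1·δh/h)² = (1×0.0972)² = 0.00945
δV/V = √(0.0162) = 0.127
V = 909 cm^3, so δV = 0.127 × 909 = 116 cm^3.

116 cm^3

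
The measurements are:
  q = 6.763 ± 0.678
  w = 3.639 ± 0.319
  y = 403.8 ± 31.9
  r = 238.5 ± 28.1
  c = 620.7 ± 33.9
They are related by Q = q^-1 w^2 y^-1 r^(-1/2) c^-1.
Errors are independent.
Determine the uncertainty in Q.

Since Q is a product/quotient, work with relative uncertainties:
  (-1·δq/q)² = (-1×0.100)² = 0.0101;  (2·δw/w)² = (2×0.0877)² = 0.0307;  (-1·δy/y)² = (-1×0.0790)² = 0.00624;  (−½·δr/r)² = (-0.5×0.118)² = 0.00347;  (-1·δc/c)² = (-1×0.0546)² = 0.00298
δQ/Q = √(0.0535) = 0.231
Q = 5.059e-07, so δQ = 0.231 × 5.059e-07 = 1.17e-07.

1.17e-07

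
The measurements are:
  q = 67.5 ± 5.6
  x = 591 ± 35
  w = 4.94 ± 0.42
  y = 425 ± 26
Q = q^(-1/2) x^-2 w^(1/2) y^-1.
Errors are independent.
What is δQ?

2.66e-10

Since Q is a product/quotient, work with relative uncertainties:
  (−½·δq/q)² = (-0.5×0.0830)² = 0.00172;  (-2·δx/x)² = (-2×0.0592)² = 0.0140;  (½·δw/w)² = (0.5×0.0850)² = 0.00181;  (-1·δy/y)² = (-1×0.0612)² = 0.00374
δQ/Q = √(0.0213) = 0.146
Q = 1.82e-09, so δQ = 0.146 × 1.82e-09 = 2.66e-10.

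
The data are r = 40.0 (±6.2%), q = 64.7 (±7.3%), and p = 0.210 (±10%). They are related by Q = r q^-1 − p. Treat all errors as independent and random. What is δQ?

Let w = r·q^-1 = 0.618. δw/w = √((1·δr/r)² + (-1·δq/q)²) = √(0.00384 + 0.00533) = 0.0958, so δw = 0.0592.
Q = w − p: δQ = √(δw² + δp²) = √(0.00351 + 0.000441) = 0.0628

0.0628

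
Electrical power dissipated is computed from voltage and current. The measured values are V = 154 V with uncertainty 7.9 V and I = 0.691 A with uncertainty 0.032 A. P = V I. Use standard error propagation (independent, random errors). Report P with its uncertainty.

106 ± 7.35 W

Each factor contributes (exponent × relative error)² to (δP/P)²:
  (1·δV/V)² = (1×0.0513)² = 0.00263;  (1·δI/I)² = (1×0.0463)² = 0.00214
δP/P = √(0.00478) = 0.0691
P = 106 W, so δP = 0.0691 × 106 = 7.35 W.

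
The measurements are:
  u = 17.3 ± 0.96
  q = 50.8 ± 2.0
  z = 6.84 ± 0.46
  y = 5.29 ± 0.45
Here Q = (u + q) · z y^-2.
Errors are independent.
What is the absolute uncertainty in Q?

Let w = u + q = 68.1. δw = √(δu² + δq²) = √(0.922 + 4.00) = 2.22, so δw/w = 0.0326.
Q is then a monomial in w, z, y:
δQ/Q = √((δw/w)² + (1·δz/z)² + (-2·δy/y)²) = √(0.00106 + 0.00452 + 0.0289) = 0.186
Q = 16.6, so δQ = 0.186 × 16.6 = 3.09.

3.09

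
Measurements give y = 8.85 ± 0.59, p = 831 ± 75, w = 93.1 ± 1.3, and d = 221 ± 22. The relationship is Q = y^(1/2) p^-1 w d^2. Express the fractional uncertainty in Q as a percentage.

Each factor contributes (exponent × relative error)² to (δQ/Q)²:
  (½·δy/y)² = (0.5×0.0667)² = 0.00111;  (-1·δp/p)² = (-1×0.0903)² = 0.00815;  (1·δw/w)² = (1×0.0140)² = 0.000195;  (2·δd/d)² = (2×0.0995)² = 0.0396
δQ/Q = √(0.0491) = 0.222

22.2%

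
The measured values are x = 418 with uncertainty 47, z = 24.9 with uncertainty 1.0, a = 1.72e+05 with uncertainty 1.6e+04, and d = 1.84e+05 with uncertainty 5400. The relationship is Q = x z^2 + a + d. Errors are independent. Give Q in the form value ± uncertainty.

(6.15 ± 0.396) × 10^5

Let p = x·z^2 = 2.59e+05. δp/p = √((1·δx/x)² + (2·δz/z)²) = √(0.0126 + 0.00645) = 0.138, so δp = 35800.
Q = p + a + d: δQ = √(δp² + δa² + δd²) = √(1.28e+09 + 2.56e+08 + 2.92e+07) = 39600
Q = 6.15e+05.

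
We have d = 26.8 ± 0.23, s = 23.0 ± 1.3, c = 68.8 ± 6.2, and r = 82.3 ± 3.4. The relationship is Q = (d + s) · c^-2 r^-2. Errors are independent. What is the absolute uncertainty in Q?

3.11e-07

Let u = d + s = 49.8. δu = √(δd² + δs²) = √(0.0529 + 1.69) = 1.32, so δu/u = 0.0265.
Q is then a monomial in u, c, r:
δQ/Q = √((δu/u)² + (-2·δc/c)² + (-2·δr/r)²) = √(0.000703 + 0.0325 + 0.00683) = 0.200
Q = 1.55e-06, so δQ = 0.200 × 1.55e-06 = 3.11e-07.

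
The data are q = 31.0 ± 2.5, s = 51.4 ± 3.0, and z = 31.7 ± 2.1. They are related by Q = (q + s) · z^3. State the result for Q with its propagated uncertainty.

(2.62 ± 0.536) × 10^6

Let u = q + s = 82.4. δu = √(δq² + δs²) = √(6.25 + 9.00) = 3.91, so δu/u = 0.0474.
Q is then a monomial in u, z:
δQ/Q = √((δu/u)² + (3·δz/z)²) = √(0.00225 + 0.0395) = 0.204
Q = 2.62e+06, so δQ = 0.204 × 2.62e+06 = 5.36e+05.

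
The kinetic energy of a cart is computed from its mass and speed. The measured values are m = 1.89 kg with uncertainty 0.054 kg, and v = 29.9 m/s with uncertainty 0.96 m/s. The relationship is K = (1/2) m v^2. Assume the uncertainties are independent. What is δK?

59.4 J

Since K is a product/quotient, work with relative uncertainties:
  (1·δm/m)² = (1×0.0286)² = 0.000816;  (2·δv/v)² = (2×0.0321)² = 0.00412
δK/K = √(0.00494) = 0.0703
K = 845 J, so δK = 0.0703 × 845 = 59.4 J.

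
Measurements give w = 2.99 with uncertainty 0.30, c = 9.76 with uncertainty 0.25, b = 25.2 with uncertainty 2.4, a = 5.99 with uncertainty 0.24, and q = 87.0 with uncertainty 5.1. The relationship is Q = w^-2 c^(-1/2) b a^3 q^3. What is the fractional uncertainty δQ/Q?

0.308

Products/powers → add relative errors in quadrature, weighted by exponent:
  (-2·δw/w)² = (-2×0.100)² = 0.0403;  (−½·δc/c)² = (-0.5×0.0256)² = 0.000164;  (1·δb/b)² = (1×0.0952)² = 0.00907;  (3·δa/a)² = (3×0.0401)² = 0.0144;  (3·δq/q)² = (3×0.0586)² = 0.0309
δQ/Q = √(0.0949) = 0.308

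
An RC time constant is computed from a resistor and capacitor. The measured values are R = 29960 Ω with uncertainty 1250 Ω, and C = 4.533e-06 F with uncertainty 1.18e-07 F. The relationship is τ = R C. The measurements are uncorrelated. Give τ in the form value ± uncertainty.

τ is a product of powers, so relative uncertainties combine in quadrature:
  (1·δR/R)² = (1×0.0417)² = 0.00174;  (1·δC/C)² = (1×0.0260)² = 0.000678
δτ/τ = √(0.00242) = 0.0492
τ = 0.1358 s, so δτ = 0.0492 × 0.1358 = 0.00668 s.

0.1358 ± 0.00668 s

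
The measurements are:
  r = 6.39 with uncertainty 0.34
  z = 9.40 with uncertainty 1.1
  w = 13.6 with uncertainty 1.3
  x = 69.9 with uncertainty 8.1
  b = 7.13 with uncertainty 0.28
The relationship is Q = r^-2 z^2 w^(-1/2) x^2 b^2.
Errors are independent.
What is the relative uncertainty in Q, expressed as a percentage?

35.8%

Relative error in a monomial: (δQ/Q)² = Σ (nᵢ · δxᵢ/xᵢ)².
  (-2·δr/r)² = (-2×0.0532)² = 0.0113;  (2·δz/z)² = (2×0.117)² = 0.0548;  (−½·δw/w)² = (-0.5×0.0956)² = 0.00228;  (2·δx/x)² = (2×0.116)² = 0.0537;  (2·δb/b)² = (2×0.0393)² = 0.00617
δQ/Q = √(0.128) = 0.358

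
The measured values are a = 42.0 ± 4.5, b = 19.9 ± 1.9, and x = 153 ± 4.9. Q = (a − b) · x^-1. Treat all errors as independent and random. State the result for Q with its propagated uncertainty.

Let u = a − b = 22.1. δu = √(δa² + δb²) = √(20.2 + 3.61) = 4.88, so δu/u = 0.221.
Q is then a monomial in u, x:
δQ/Q = √((δu/u)² + (-1·δx/x)²) = √(0.0489 + 0.00103) = 0.223
Q = 0.144, so δQ = 0.223 × 0.144 = 0.0323.

0.144 ± 0.0323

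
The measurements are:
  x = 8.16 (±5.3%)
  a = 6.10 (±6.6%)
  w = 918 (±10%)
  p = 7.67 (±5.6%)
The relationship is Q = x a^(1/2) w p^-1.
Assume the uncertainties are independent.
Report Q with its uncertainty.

2410 ± 315

Products/powers → add relative errors in quadrature, weighted by exponent:
  (1·δx/x)² = (1×0.0530)² = 0.00281;  (½·δa/a)² = (0.5×0.0660)² = 0.00109;  (1·δw/w)² = (1×0.100)² = 0.0100;  (-1·δp/p)² = (-1×0.0560)² = 0.00314
δQ/Q = √(0.0170) = 0.131
Q = 2410, so δQ = 0.131 × 2410 = 315.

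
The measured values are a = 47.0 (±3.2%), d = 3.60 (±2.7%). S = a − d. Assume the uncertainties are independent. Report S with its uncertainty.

S is a linear combination, so absolute uncertainties add in quadrature:
  (δa)² = 2.26;  (δd)² = 0.00945
δS = √(2.27) = 1.51
S = 43.4.

43.4 ± 1.51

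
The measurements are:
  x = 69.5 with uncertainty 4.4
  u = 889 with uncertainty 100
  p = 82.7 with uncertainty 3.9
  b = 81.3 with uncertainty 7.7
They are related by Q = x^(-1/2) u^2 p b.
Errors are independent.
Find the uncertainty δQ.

1.6e+08

Relative error in a monomial: (δQ/Q)² = Σ (nᵢ · δxᵢ/xᵢ)².
  (−½·δx/x)² = (-0.5×0.0633)² = 0.00100;  (2·δu/u)² = (2×0.112)² = 0.0506;  (1·δp/p)² = (1×0.0472)² = 0.00222;  (1·δb/b)² = (1×0.0947)² = 0.00897
δQ/Q = √(0.0628) = 0.251
Q = 6.37e+08, so δQ = 0.251 × 6.37e+08 = 1.6e+08.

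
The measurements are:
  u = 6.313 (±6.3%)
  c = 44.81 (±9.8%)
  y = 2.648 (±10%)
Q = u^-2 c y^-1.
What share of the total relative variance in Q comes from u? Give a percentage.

(δQ/Q)² = (-2·δu/u)² + (1·δc/c)² + (-1·δy/y)²
  u term: (-2×0.0630)² = 0.0159
  c term: (1×0.0980)² = 0.00960
  y term: (-1×0.100)² = 0.0100
Total = 0.0355. Share from u = 0.0159/0.0355 = 0.447.

44.7%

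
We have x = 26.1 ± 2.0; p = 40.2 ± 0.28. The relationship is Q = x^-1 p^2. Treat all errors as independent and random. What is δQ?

4.82

Q is a product of powers, so relative uncertainties combine in quadrature:
  (-1·δx/x)² = (-1×0.0766)² = 0.00587;  (2·δp/p)² = (2×0.00697)² = 0.000194
δQ/Q = √(0.00607) = 0.0779
Q = 61.9, so δQ = 0.0779 × 61.9 = 4.82.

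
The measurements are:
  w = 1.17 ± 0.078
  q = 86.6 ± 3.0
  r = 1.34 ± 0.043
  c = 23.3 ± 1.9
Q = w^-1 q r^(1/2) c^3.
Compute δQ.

2.78e+05

Products/powers → add relative errors in quadrature, weighted by exponent:
  (-1·δw/w)² = (-1×0.0667)² = 0.00444;  (1·δq/q)² = (1×0.0346)² = 0.00120;  (½·δr/r)² = (0.5×0.0321)² = 0.000257;  (3·δc/c)² = (3×0.0815)² = 0.0598
δQ/Q = √(0.0657) = 0.256
Q = 1.08e+06, so δQ = 0.256 × 1.08e+06 = 2.78e+05.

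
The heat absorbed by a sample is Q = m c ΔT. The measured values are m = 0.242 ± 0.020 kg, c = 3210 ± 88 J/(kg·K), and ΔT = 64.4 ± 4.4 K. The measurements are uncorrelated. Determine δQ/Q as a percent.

11.1%

Products/powers → add relative errors in quadrature, weighted by exponent:
  (1·δm/m)² = (1×0.0826)² = 0.00683;  (1·δc/c)² = (1×0.0274)² = 0.000752;  (1·δΔT/ΔT)² = (1×0.0683)² = 0.00467
δQ/Q = √(0.0122) = 0.111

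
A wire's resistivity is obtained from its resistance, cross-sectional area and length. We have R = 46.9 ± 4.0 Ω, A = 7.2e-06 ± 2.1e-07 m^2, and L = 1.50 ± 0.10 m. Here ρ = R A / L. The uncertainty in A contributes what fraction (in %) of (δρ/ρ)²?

6.77%

(δρ/ρ)² = (1·δR/R)² + (1·δA/A)² + (-1·δL/L)²
  R term: (1×0.0853)² = 0.00727
  A term: (1×0.0292)² = 0.000851
  L term: (-1×0.0667)² = 0.00444
Total = 0.0126. Share from A = 0.000851/0.0126 = 0.0677.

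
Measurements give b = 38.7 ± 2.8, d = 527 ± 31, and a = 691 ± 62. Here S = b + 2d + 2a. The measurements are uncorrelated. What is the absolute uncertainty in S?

139

Absolute uncertainties add in quadrature for a linear combination:
  (δb)² = 7.84;  (2·δd)² = 3840;  (2·δa)² = 15400
δS = √(19200) = 139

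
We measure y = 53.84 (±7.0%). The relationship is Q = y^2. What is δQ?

Each factor contributes (exponent × relative error)² to (δQ/Q)²:
  (2·δy/y)² = (2×0.0700)² = 0.0196
δQ/Q = √(0.0196) = 0.140
Q = 2899, so δQ = 0.140 × 2899 = 406.

406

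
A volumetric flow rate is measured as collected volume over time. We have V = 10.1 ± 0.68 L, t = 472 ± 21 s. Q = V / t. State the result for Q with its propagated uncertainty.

0.0214 ± 0.00173 L/s

Products/powers → add relative errors in quadrature, weighted by exponent:
  (1·δV/V)² = (1×0.0673)² = 0.00453;  (-1·δt/t)² = (-1×0.0445)² = 0.00198
δQ/Q = √(0.00651) = 0.0807
Q = 0.0214 L/s, so δQ = 0.0807 × 0.0214 = 0.00173 L/s.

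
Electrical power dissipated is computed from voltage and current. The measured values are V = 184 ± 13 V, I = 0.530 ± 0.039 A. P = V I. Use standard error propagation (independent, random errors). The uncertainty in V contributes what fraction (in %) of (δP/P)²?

48.0%

(δP/P)² = (1·δV/V)² + (1·δI/I)²
  V term: (1×0.0707)² = 0.00499
  I term: (1×0.0736)² = 0.00541
Total = 0.0104. Share from V = 0.00499/0.0104 = 0.480.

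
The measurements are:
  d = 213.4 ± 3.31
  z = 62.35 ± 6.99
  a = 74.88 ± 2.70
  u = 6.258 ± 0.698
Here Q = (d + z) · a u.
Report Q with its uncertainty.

Let w = d + z = 275.8. δw = √(δd² + δz²) = √(11.0 + 48.9) = 7.73, so δw/w = 0.0280.
Q is then a monomial in w, a, u:
δQ/Q = √((δw/w)² + (1·δa/a)² + (1·δu/u)²) = √(0.000787 + 0.00130 + 0.0124) = 0.121
Q = 129200, so δQ = 0.121 × 129200 = 15600.

129200 ± 15600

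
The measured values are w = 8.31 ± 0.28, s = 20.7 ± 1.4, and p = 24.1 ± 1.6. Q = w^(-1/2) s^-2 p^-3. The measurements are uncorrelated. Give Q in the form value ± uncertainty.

Each factor contributes (exponent × relative error)² to (δQ/Q)²:
  (−½·δw/w)² = (-0.5×0.0337)² = 0.000284;  (-2·δs/s)² = (-2×0.0676)² = 0.0183;  (-3·δp/p)² = (-3×0.0664)² = 0.0397
δQ/Q = √(0.0582) = 0.241
Q = 5.78e-08, so δQ = 0.241 × 5.78e-08 = 1.4e-08.

(5.78 ± 1.40) × 10^-8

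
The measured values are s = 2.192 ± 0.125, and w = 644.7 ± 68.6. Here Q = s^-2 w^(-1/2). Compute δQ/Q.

Each factor contributes (exponent × relative error)² to (δQ/Q)²:
  (-2·δs/s)² = (-2×0.0570)² = 0.0130;  (−½·δw/w)² = (-0.5×0.106)² = 0.00283
δQ/Q = √(0.0158) = 0.126

0.126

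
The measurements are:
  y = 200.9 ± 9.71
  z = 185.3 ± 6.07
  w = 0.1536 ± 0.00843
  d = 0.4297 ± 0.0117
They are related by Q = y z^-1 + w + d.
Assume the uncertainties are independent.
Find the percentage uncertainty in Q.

3.89%

Let p = y·z^-1 = 1.084. δp/p = √((1·δy/y)² + (-1·δz/z)²) = √(0.00234 + 0.00107) = 0.0584, so δp = 0.0633.
Q = p + w + d: δQ = √(δp² + δw² + δd²) = √(0.00401 + 7.11e-05 + 0.000137) = 0.0649
Q = 1.667, so δQ/Q = 0.0649/1.667 = 0.0389.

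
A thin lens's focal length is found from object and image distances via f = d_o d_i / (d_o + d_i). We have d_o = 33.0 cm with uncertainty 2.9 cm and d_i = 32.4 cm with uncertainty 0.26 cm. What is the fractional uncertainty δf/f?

∂f/∂d_o = (d_i/(d_o+d_i))² = 0.245;  ∂f/∂d_i = (d_o/(d_o+d_i))² = 0.255
δf = √((∂f/∂d_o · δd_o)² + (∂f/∂d_i · δd_i)²) = √(0.507 + 0.00438) = 0.715 cm
f = 16.3 cm, so δf/f = 0.715/16.3 = 0.0437.

0.0437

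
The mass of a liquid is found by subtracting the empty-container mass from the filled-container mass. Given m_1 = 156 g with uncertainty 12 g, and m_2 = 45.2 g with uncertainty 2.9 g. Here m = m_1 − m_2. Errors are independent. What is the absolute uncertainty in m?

12.3 g

Sums and differences: (δm)² = Σ (cᵢ δxᵢ)².
  (δm_1)² = 144;  (δm_2)² = 8.41
δm = √(152) = 12.3 g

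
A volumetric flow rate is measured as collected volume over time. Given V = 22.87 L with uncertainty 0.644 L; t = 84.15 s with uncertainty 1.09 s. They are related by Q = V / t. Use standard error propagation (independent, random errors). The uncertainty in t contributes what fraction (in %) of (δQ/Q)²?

(δQ/Q)² = (1·δV/V)² + (-1·δt/t)²
  V term: (1×0.0282)² = 0.000793
  t term: (-1×0.0130)² = 0.000168
Total = 0.000961. Share from t = 0.000168/0.000961 = 0.175.

17.5%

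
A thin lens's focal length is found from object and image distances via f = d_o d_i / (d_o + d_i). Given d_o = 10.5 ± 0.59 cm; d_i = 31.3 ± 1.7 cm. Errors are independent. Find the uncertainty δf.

0.348 cm

∂f/∂d_o = (d_i/(d_o+d_i))² = 0.561;  ∂f/∂d_i = (d_o/(d_o+d_i))² = 0.0631
δf = √((∂f/∂d_o · δd_o)² + (∂f/∂d_i · δd_i)²) = √(0.109 + 0.0115) = 0.348 cm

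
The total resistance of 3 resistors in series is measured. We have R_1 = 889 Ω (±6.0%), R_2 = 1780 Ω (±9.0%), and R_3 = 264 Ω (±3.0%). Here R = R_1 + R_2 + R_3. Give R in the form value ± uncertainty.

Each term contributes (cᵢ δxᵢ)² to (δR)²:
  (δR_1)² = 2850;  (δR_2)² = 25700;  (δR_3)² = 62.7
δR = √(28600) = 169 Ω
R = 2930 Ω.

2930 ± 169 Ω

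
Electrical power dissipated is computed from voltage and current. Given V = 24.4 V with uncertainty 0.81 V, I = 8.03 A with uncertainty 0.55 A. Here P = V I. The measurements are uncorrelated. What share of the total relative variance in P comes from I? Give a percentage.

81.0%

(δP/P)² = (1·δV/V)² + (1·δI/I)²
  V term: (1×0.0332)² = 0.00110
  I term: (1×0.0685)² = 0.00469
Total = 0.00579. Share from I = 0.00469/0.00579 = 0.810.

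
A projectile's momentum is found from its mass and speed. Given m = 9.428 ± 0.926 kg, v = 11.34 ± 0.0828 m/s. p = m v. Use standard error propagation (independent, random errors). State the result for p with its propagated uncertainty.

Each factor contributes (exponent × relative error)² to (δp/p)²:
  (1·δm/m)² = (1×0.0982)² = 0.00965;  (1·δv/v)² = (1×0.00730)² = 5.33e-05
δp/p = √(0.00970) = 0.0985
p = 106.9 kg·m/s, so δp = 0.0985 × 106.9 = 10.5 kg·m/s.

106.9 ± 10.5 kg·m/s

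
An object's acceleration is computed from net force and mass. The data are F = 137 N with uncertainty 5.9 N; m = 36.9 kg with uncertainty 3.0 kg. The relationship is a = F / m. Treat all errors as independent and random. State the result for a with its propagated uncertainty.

Relative error in a monomial: (δa/a)² = Σ (nᵢ · δxᵢ/xᵢ)².
  (1·δF/F)² = (1×0.0431)² = 0.00185;  (-1·δm/m)² = (-1×0.0813)² = 0.00661
δa/a = √(0.00846) = 0.0920
a = 3.71 m/s^2, so δa = 0.0920 × 3.71 = 0.342 m/s^2.

3.71 ± 0.342 m/s^2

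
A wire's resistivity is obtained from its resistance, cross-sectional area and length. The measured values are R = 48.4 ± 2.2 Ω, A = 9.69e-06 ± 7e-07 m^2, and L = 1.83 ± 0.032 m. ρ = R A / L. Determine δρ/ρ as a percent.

8.71%

Each factor contributes (exponent × relative error)² to (δρ/ρ)²:
  (1·δR/R)² = (1×0.0455)² = 0.00207;  (1·δA/A)² = (1×0.0722)² = 0.00522;  (-1·δL/L)² = (-1×0.0175)² = 0.000306
δρ/ρ = √(0.00759) = 0.0871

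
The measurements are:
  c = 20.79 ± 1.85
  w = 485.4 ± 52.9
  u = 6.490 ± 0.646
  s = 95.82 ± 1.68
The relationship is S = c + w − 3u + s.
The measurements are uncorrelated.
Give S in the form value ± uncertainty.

582.5 ± 53.0

Sums and differences: (δS)² = Σ (cᵢ δxᵢ)².
  (δc)² = 3.42;  (δw)² = 2800;  (3·δu)² = 3.76;  (δs)² = 2.82
δS = √(2810) = 53.0
S = 582.5.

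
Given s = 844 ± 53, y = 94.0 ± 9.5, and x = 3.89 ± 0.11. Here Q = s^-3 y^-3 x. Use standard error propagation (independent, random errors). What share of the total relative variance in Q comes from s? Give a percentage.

27.7%

(δQ/Q)² = (-3·δs/s)² + (-3·δy/y)² + (1·δx/x)²
  s term: (-3×0.0628)² = 0.0355
  y term: (-3×0.101)² = 0.0919
  x term: (1×0.0283)² = 0.000800
Total = 0.128. Share from s = 0.0355/0.128 = 0.277.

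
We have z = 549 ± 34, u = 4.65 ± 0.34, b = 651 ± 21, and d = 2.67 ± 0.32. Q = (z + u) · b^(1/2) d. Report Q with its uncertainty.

Let w = z + u = 554. δw = √(δz² + δu²) = √(1160 + 0.116) = 34.0, so δw/w = 0.0614.
Q is then a monomial in w, b, d:
δQ/Q = √((δw/w)² + (½·δb/b)² + (1·δd/d)²) = √(0.00377 + 0.000260 + 0.0144) = 0.136
Q = 37700, so δQ = 0.136 × 37700 = 5120.

37700 ± 5120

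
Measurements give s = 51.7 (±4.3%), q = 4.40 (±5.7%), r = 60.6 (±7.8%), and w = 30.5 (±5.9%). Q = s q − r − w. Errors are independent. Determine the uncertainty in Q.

17.0

Let p = s·q = 227. δp/p = √((1·δs/s)² + (1·δq/q)²) = √(0.00185 + 0.00325) = 0.0714, so δp = 16.2.
Q = p − r − w: δQ = √(δp² + δr² + δw²) = √(264 + 22.3 + 3.24) = 17.0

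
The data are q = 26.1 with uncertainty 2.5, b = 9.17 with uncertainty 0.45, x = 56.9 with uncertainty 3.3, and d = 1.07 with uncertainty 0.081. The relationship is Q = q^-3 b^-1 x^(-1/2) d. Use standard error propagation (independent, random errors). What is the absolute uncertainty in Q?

Relative error in a monomial: (δQ/Q)² = Σ (nᵢ · δxᵢ/xᵢ)².
  (-3·δq/q)² = (-3×0.0958)² = 0.0826;  (-1·δb/b)² = (-1×0.0491)² = 0.00241;  (−½·δx/x)² = (-0.5×0.0580)² = 0.000841;  (1·δd/d)² = (1×0.0757)² = 0.00573
δQ/Q = √(0.0916) = 0.303
Q = 8.7e-07, so δQ = 0.303 × 8.7e-07 = 2.63e-07.

2.63e-07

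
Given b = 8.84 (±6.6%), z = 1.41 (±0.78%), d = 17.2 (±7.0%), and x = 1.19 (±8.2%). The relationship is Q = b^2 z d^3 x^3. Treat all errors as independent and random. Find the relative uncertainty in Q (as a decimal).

0.349

Relative error in a monomial: (δQ/Q)² = Σ (nᵢ · δxᵢ/xᵢ)².
  (2·δb/b)² = (2×0.0660)² = 0.0174;  (1·δz/z)² = (1×0.00780)² = 6.08e-05;  (3·δd/d)² = (3×0.0700)² = 0.0441;  (3·δx/x)² = (3×0.0820)² = 0.0605
δQ/Q = √(0.122) = 0.349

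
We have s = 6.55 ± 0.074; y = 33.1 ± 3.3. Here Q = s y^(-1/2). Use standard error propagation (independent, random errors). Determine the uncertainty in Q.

Relative error in a monomial: (δQ/Q)² = Σ (nᵢ · δxᵢ/xᵢ)².
  (1·δs/s)² = (1×0.0113)² = 0.000128;  (−½·δy/y)² = (-0.5×0.0997)² = 0.00248
δQ/Q = √(0.00261) = 0.0511
Q = 1.14, so δQ = 0.0511 × 1.14 = 0.0582.

0.0582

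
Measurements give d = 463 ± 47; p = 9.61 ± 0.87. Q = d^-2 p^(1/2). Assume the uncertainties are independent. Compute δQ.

Relative error in a monomial: (δQ/Q)² = Σ (nᵢ · δxᵢ/xᵢ)².
  (-2·δd/d)² = (-2×0.102)² = 0.0412;  (½·δp/p)² = (0.5×0.0905)² = 0.00205
δQ/Q = √(0.0433) = 0.208
Q = 1.45e-05, so δQ = 0.208 × 1.45e-05 = 3.01e-06.

3.01e-06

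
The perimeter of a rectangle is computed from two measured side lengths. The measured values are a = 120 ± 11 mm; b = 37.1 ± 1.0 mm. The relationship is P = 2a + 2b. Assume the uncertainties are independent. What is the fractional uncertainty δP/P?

0.0703

Absolute uncertainties add in quadrature for a linear combination:
  (2·δa)² = 484;  (2·δb)² = 4.00
δP = √(488) = 22.1 mm
P = 314 mm, so δP/P = 22.1/314 = 0.0703.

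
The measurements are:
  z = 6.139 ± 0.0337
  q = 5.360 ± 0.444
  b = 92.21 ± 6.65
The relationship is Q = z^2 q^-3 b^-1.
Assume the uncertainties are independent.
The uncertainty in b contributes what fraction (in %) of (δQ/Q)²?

7.75%

(δQ/Q)² = (2·δz/z)² + (-3·δq/q)² + (-1·δb/b)²
  z term: (2×0.00549)² = 0.000121
  q term: (-3×0.0828)² = 0.0618
  b term: (-1×0.0721)² = 0.00520
Total = 0.0671. Share from b = 0.00520/0.0671 = 0.0775.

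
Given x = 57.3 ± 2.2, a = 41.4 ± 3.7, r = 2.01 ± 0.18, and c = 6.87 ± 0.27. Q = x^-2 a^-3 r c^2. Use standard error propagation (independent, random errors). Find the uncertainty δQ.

1.23e-07

Products/powers → add relative errors in quadrature, weighted by exponent:
  (-2·δx/x)² = (-2×0.0384)² = 0.00590;  (-3·δa/a)² = (-3×0.0894)² = 0.0719;  (1·δr/r)² = (1×0.0896)² = 0.00802;  (2·δc/c)² = (2×0.0393)² = 0.00618
δQ/Q = √(0.0920) = 0.303
Q = 4.07e-07, so δQ = 0.303 × 4.07e-07 = 1.23e-07.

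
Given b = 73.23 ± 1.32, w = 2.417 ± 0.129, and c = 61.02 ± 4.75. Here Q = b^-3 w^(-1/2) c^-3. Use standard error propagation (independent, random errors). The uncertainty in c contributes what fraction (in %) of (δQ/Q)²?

(δQ/Q)² = (-3·δb/b)² + (−½·δw/w)² + (-3·δc/c)²
  b term: (-3×0.0180)² = 0.00292
  w term: (-0.5×0.0534)² = 0.000712
  c term: (-3×0.0778)² = 0.0545
Total = 0.0582. Share from c = 0.0545/0.0582 = 0.937.

93.7%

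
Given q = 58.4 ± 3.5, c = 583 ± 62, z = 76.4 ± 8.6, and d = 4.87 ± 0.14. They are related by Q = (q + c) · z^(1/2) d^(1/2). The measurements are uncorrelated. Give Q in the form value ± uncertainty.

12400 ± 1400

Let u = q + c = 641. δu = √(δq² + δc²) = √(12.2 + 3840) = 62.1, so δu/u = 0.0968.
Q is then a monomial in u, z, d:
δQ/Q = √((δu/u)² + (½·δz/z)² + (½·δd/d)²) = √(0.00937 + 0.00317 + 0.000207) = 0.113
Q = 12400, so δQ = 0.113 × 12400 = 1400.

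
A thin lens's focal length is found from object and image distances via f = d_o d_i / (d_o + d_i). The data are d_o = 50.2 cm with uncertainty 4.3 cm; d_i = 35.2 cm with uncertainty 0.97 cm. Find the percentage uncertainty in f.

3.88%

∂f/∂d_o = (d_i/(d_o+d_i))² = 0.170;  ∂f/∂d_i = (d_o/(d_o+d_i))² = 0.346
δf = √((∂f/∂d_o · δd_o)² + (∂f/∂d_i · δd_i)²) = √(0.534 + 0.112) = 0.804 cm
f = 20.7 cm, so δf/f = 0.804/20.7 = 0.0388.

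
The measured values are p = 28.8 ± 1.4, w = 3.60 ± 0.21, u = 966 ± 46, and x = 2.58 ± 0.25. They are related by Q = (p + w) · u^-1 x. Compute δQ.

0.0101

Let h = p + w = 32.4. δh = √(δp² + δw²) = √(1.96 + 0.0441) = 1.42, so δh/h = 0.0437.
Q is then a monomial in h, u, x:
δQ/Q = √((δh/h)² + (-1·δu/u)² + (1·δx/x)²) = √(0.00191 + 0.00227 + 0.00939) = 0.116
Q = 0.0865, so δQ = 0.116 × 0.0865 = 0.0101.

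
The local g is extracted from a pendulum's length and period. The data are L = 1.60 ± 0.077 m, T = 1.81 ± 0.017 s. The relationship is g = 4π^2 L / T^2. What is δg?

Since g is a product/quotient, work with relative uncertainties:
  (1·δL/L)² = (1×0.0481)² = 0.00232;  (-2·δT/T)² = (-2×0.00939)² = 0.000353
δg/g = √(0.00267) = 0.0517
g = 19.3 m/s^2, so δg = 0.0517 × 19.3 = 0.996 m/s^2.

0.996 m/s^2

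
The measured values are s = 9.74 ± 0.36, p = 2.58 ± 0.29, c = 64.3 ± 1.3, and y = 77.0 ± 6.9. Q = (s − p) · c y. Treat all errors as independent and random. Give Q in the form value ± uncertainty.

Let u = s − p = 7.16. δu = √(δs² + δp²) = √(0.130 + 0.0841) = 0.462, so δu/u = 0.0646.
Q is then a monomial in u, c, y:
δQ/Q = √((δu/u)² + (1·δc/c)² + (1·δy/y)²) = √(0.00417 + 0.000409 + 0.00803) = 0.112
Q = 35400, so δQ = 0.112 × 35400 = 3980.

35400 ± 3980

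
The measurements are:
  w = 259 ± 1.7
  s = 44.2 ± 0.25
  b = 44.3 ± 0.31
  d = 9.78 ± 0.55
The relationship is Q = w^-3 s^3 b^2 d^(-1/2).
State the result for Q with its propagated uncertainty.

For a monomial Q ∝ w^-3, s^3, b^2, d^(-1/2), fractional errors add in quadrature:
  (-3·δw/w)² = (-3×0.00656)² = 0.000388;  (3·δs/s)² = (3×0.00566)² = 0.000288;  (2·δb/b)² = (2×0.00700)² = 0.000196;  (−½·δd/d)² = (-0.5×0.0562)² = 0.000791
δQ/Q = √(0.00166) = 0.0408
Q = 3.12, so δQ = 0.0408 × 3.12 = 0.127.

3.12 ± 0.127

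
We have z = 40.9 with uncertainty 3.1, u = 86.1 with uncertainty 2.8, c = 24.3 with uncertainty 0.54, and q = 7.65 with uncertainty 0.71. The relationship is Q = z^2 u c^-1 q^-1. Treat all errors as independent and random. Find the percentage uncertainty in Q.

Q is a product of powers, so relative uncertainties combine in quadrature:
  (2·δz/z)² = (2×0.0758)² = 0.0230;  (1·δu/u)² = (1×0.0325)² = 0.00106;  (-1·δc/c)² = (-1×0.0222)² = 0.000494;  (-1·δq/q)² = (-1×0.0928)² = 0.00861
δQ/Q = √(0.0331) = 0.182

18.2%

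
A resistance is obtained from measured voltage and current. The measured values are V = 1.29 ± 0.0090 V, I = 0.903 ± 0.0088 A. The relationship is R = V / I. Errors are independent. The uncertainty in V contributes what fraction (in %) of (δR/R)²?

(δR/R)² = (1·δV/V)² + (-1·δI/I)²
  V term: (1×0.00698)² = 4.87e-05
  I term: (-1×0.00975)² = 9.5e-05
Total = 0.000144. Share from V = 4.87e-05/0.000144 = 0.339.

33.9%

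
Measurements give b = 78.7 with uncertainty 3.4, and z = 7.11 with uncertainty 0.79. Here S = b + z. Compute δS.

3.49

Each term contributes (cᵢ δxᵢ)² to (δS)²:
  (δb)² = 11.6;  (δz)² = 0.624
δS = √(12.2) = 3.49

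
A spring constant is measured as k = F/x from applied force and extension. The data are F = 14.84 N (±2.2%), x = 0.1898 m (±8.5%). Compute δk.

Relative error in a monomial: (δk/k)² = Σ (nᵢ · δxᵢ/xᵢ)².
  (1·δF/F)² = (1×0.0220)² = 0.000484;  (-1·δx/x)² = (-1×0.0850)² = 0.00723
δk/k = √(0.00771) = 0.0878
k = 78.19 N/m, so δk = 0.0878 × 78.19 = 6.86 N/m.

6.86 N/m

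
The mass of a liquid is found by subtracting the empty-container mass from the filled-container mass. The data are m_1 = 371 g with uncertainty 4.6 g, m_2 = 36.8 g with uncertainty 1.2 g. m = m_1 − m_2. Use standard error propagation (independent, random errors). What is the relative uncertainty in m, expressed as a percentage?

1.42%

For a sum/difference, combine absolute errors in quadrature:
  (δm_1)² = 21.2;  (δm_2)² = 1.44
δm = √(22.6) = 4.75 g
m = 334 g, so δm/m = 4.75/334 = 0.0142.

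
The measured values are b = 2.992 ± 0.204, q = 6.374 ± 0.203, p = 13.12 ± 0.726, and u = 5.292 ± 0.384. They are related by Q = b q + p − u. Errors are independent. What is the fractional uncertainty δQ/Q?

0.0615

Let w = b·q = 19.07. δw/w = √((1·δb/b)² + (1·δq/q)²) = √(0.00465 + 0.00101) = 0.0753, so δw = 1.44.
Q = w + p − u: δQ = √(δw² + δp² + δu²) = √(2.06 + 0.527 + 0.147) = 1.65
Q = 26.90, so δQ/Q = 1.65/26.90 = 0.0615.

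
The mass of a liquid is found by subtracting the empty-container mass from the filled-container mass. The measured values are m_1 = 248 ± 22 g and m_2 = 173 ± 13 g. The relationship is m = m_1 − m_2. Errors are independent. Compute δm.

25.6 g

Absolute uncertainties add in quadrature for a linear combination:
  (δm_1)² = 484;  (δm_2)² = 169
δm = √(653) = 25.6 g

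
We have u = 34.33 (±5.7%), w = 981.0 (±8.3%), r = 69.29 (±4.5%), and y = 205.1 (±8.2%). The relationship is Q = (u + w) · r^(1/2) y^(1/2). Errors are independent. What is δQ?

11200

Let h = u + w = 1015. δh = √(δu² + δw²) = √(3.83 + 6630) = 81.4, so δh/h = 0.0802.
Q is then a monomial in h, r, y:
δQ/Q = √((δh/h)² + (½·δr/r)² + (½·δy/y)²) = √(0.00643 + 0.000506 + 0.00168) = 0.0929
Q = 121000, so δQ = 0.0929 × 121000 = 11200.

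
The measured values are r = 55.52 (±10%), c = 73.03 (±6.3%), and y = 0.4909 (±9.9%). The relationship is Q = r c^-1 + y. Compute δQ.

Let p = r·c^-1 = 0.7602. δp/p = √((1·δr/r)² + (-1·δc/c)²) = √(0.0100 + 0.00397) = 0.118, so δp = 0.0899.
Q = p + y: δQ = √(δp² + δy²) = √(0.00807 + 0.00236) = 0.102

0.102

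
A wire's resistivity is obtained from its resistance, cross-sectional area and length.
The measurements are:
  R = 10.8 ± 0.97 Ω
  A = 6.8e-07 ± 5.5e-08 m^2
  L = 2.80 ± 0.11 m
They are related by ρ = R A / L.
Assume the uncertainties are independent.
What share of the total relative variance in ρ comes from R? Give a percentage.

49.9%

(δρ/ρ)² = (1·δR/R)² + (1·δA/A)² + (-1·δL/L)²
  R term: (1×0.0898)² = 0.00807
  A term: (1×0.0809)² = 0.00654
  L term: (-1×0.0393)² = 0.00154
Total = 0.0162. Share from R = 0.00807/0.0162 = 0.499.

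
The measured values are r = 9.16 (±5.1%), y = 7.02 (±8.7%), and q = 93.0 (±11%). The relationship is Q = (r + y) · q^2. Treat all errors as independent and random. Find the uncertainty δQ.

31500

Let u = r + y = 16.2. δu = √(δr² + δy²) = √(0.218 + 0.373) = 0.769, so δu/u = 0.0475.
Q is then a monomial in u, q:
δQ/Q = √((δu/u)² + (2·δq/q)²) = √(0.00226 + 0.0484) = 0.225
Q = 1.4e+05, so δQ = 0.225 × 1.4e+05 = 31500.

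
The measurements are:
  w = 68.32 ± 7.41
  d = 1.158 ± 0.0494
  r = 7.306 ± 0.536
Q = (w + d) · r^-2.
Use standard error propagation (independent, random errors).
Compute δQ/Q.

0.181

Let u = w + d = 69.48. δu = √(δw² + δd²) = √(54.9 + 0.00244) = 7.41, so δu/u = 0.107.
Q is then a monomial in u, r:
δQ/Q = √((δu/u)² + (-2·δr/r)²) = √(0.0114 + 0.0215) = 0.181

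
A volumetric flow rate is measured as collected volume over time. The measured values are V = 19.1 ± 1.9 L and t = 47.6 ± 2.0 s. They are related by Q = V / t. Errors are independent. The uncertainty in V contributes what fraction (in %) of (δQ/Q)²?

84.9%

(δQ/Q)² = (1·δV/V)² + (-1·δt/t)²
  V term: (1×0.0995)² = 0.00990
  t term: (-1×0.0420)² = 0.00177
Total = 0.0117. Share from V = 0.00990/0.0117 = 0.849.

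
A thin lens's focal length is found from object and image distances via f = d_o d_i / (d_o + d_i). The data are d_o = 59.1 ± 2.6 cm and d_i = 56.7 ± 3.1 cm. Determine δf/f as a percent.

3.53%

∂f/∂d_o = (d_i/(d_o+d_i))² = 0.240;  ∂f/∂d_i = (d_o/(d_o+d_i))² = 0.260
δf = √((∂f/∂d_o · δd_o)² + (∂f/∂d_i · δd_i)²) = √(0.389 + 0.652) = 1.02 cm
f = 28.9 cm, so δf/f = 1.02/28.9 = 0.0353.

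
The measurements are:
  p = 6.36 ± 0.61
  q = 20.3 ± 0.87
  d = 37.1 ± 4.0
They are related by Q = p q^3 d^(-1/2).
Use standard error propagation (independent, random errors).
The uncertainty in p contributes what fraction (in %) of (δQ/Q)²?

32.1%

(δQ/Q)² = (1·δp/p)² + (3·δq/q)² + (−½·δd/d)²
  p term: (1×0.0959)² = 0.00920
  q term: (3×0.0429)² = 0.0165
  d term: (-0.5×0.108)² = 0.00291
Total = 0.0286. Share from p = 0.00920/0.0286 = 0.321.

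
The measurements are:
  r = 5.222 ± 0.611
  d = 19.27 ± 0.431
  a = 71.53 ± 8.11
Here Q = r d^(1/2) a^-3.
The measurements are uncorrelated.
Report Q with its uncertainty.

(6.263 ± 2.25) × 10^-5

Relative error in a monomial: (δQ/Q)² = Σ (nᵢ · δxᵢ/xᵢ)².
  (1·δr/r)² = (1×0.117)² = 0.0137;  (½·δd/d)² = (0.5×0.0224)² = 0.000125;  (-3·δa/a)² = (-3×0.113)² = 0.116
δQ/Q = √(0.130) = 0.360
Q = 6.263e-05, so δQ = 0.360 × 6.263e-05 = 2.25e-05.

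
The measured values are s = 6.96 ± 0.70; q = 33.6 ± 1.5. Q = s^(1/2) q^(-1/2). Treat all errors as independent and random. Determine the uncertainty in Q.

0.0250

Relative error in a monomial: (δQ/Q)² = Σ (nᵢ · δxᵢ/xᵢ)².
  (½·δs/s)² = (0.5×0.101)² = 0.00253;  (−½·δq/q)² = (-0.5×0.0446)² = 0.000498
δQ/Q = √(0.00303) = 0.0550
Q = 0.455, so δQ = 0.0550 × 0.455 = 0.0250.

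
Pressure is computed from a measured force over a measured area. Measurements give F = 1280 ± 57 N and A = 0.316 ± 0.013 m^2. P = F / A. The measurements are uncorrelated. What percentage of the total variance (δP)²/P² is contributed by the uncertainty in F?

(δP/P)² = (1·δF/F)² + (-1·δA/A)²
  F term: (1×0.0445)² = 0.00198
  A term: (-1×0.0411)² = 0.00169
Total = 0.00368. Share from F = 0.00198/0.00368 = 0.540.

54.0%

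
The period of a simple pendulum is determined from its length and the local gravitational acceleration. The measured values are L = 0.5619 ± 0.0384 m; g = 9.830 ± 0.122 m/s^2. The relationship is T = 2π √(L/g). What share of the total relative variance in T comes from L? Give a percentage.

(δT/T)² = (½·δL/L)² + (−½·δg/g)²
  L term: (0.5×0.0683)² = 0.00117
  g term: (-0.5×0.0124)² = 3.85e-05
Total = 0.00121. Share from L = 0.00117/0.00121 = 0.968.

96.8%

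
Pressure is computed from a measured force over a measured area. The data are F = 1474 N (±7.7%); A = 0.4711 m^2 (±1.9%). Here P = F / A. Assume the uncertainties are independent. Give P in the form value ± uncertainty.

Relative error in a monomial: (δP/P)² = Σ (nᵢ · δxᵢ/xᵢ)².
  (1·δF/F)² = (1×0.0770)² = 0.00593;  (-1·δA/A)² = (-1×0.0190)² = 0.000361
δP/P = √(0.00629) = 0.0793
P = 3129 Pa, so δP = 0.0793 × 3129 = 248 Pa.

3129 ± 248 Pa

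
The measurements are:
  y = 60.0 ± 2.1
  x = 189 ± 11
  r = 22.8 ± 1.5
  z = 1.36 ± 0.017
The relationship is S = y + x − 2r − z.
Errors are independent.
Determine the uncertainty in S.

11.6

For a sum/difference, combine absolute errors in quadrature:
  (δy)² = 4.41;  (δx)² = 121;  (2·δr)² = 9.00;  (δz)² = 0.000289
δS = √(134) = 11.6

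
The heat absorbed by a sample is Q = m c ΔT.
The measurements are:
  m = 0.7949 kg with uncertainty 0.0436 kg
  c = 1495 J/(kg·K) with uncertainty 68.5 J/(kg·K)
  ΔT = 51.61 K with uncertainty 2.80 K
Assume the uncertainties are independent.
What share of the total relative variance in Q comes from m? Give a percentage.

(δQ/Q)² = (1·δm/m)² + (1·δc/c)² + (1·δΔT/ΔT)²
  m term: (1×0.0548)² = 0.00301
  c term: (1×0.0458)² = 0.00210
  ΔT term: (1×0.0543)² = 0.00294
Total = 0.00805. Share from m = 0.00301/0.00805 = 0.374.

37.4%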